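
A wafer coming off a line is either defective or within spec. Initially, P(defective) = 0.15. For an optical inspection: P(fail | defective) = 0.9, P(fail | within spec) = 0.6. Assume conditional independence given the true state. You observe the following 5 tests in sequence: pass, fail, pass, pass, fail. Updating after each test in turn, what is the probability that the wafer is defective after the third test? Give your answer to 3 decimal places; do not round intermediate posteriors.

After 'pass': P(defective) = 0.1·0.1500 / (0.1·0.1500 + 0.4·0.8500) ≈ 0.0423
After 'fail': P(defective) = 0.9·0.0423 / (0.9·0.0423 + 0.6·0.9577) ≈ 0.0621
After 'pass': P(defective) = 0.1·0.0621 / (0.1·0.0621 + 0.4·0.9379) ≈ 0.0163

0.016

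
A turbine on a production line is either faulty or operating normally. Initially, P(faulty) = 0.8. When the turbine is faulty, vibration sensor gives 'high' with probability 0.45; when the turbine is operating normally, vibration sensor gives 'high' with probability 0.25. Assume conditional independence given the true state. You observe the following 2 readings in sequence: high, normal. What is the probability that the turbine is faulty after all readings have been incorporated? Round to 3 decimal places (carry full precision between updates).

After 'high': P(faulty) = 0.45·0.8000 / (0.45·0.8000 + 0.25·0.2000) ≈ 0.8780
After 'normal': P(faulty) = 0.55·0.8780 / (0.55·0.8780 + 0.75·0.1220) ≈ 0.8408

0.841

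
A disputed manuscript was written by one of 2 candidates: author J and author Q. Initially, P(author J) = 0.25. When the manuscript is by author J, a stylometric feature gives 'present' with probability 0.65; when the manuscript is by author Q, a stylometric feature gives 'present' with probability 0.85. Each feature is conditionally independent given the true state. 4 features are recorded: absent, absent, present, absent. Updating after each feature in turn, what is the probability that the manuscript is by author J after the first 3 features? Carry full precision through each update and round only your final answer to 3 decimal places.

0.581

After 'absent': P(author J) = 0.35·0.2500 / (0.35·0.2500 + 0.15·0.7500) ≈ 0.4375
After 'absent': P(author J) = 0.35·0.4375 / (0.35·0.4375 + 0.15·0.5625) ≈ 0.6447
After 'present': P(author J) = 0.65·0.6447 / (0.65·0.6447 + 0.85·0.3553) ≈ 0.5812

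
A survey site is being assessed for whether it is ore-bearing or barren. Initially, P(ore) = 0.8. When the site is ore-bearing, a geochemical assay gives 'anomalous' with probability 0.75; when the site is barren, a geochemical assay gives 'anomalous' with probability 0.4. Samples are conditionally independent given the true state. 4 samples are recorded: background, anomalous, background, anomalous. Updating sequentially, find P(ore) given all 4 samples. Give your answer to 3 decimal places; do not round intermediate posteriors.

0.709

After 'background': P(ore) = 0.25·0.8000 / (0.25·0.8000 + 0.6·0.2000) ≈ 0.6250
After 'anomalous': P(ore) = 0.75·0.6250 / (0.75·0.6250 + 0.4·0.3750) ≈ 0.7576
After 'background': P(ore) = 0.25·0.7576 / (0.25·0.7576 + 0.6·0.2424) ≈ 0.5656
After 'anomalous': P(ore) = 0.75·0.5656 / (0.75·0.5656 + 0.4·0.4344) ≈ 0.7094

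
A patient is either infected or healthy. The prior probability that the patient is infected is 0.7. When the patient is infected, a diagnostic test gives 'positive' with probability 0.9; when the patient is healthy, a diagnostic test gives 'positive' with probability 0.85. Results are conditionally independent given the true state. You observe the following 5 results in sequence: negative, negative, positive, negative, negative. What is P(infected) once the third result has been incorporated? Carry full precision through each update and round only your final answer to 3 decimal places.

After 'negative': P(infected) = 0.1·0.7000 / (0.1·0.7000 + 0.15·0.3000) ≈ 0.6087
After 'negative': P(infected) = 0.1·0.6087 / (0.1·0.6087 + 0.15·0.3913) ≈ 0.5091
After 'positive': P(infected) = 0.9·0.5091 / (0.9·0.5091 + 0.85·0.4909) ≈ 0.5234

0.523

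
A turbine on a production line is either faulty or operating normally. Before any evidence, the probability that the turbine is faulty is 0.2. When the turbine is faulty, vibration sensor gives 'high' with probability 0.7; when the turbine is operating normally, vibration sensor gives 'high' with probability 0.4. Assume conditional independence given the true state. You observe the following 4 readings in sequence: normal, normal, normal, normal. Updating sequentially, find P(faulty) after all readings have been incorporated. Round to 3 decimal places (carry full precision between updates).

0.015

After 'normal': P(faulty) = 0.3·0.2000 / (0.3·0.2000 + 0.6·0.8000) ≈ 0.1111
After 'normal': P(faulty) = 0.3·0.1111 / (0.3·0.1111 + 0.6·0.8889) ≈ 0.0588
After 'normal': P(faulty) = 0.3·0.0588 / (0.3·0.0588 + 0.6·0.9412) ≈ 0.0303
After 'normal': P(faulty) = 0.3·0.0303 / (0.3·0.0303 + 0.6·0.9697) ≈ 0.0154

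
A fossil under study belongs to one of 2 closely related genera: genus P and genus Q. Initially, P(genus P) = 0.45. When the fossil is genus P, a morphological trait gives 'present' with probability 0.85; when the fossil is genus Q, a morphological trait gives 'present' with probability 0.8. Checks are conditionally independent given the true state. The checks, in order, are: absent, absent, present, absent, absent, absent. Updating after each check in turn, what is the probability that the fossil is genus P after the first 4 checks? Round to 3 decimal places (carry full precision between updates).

0.268

After 'absent': P(genus P) = 0.15·0.4500 / (0.15·0.4500 + 0.2·0.5500) ≈ 0.3803
After 'absent': P(genus P) = 0.15·0.3803 / (0.15·0.3803 + 0.2·0.6197) ≈ 0.3152
After 'present': P(genus P) = 0.85·0.3152 / (0.85·0.3152 + 0.8·0.6848) ≈ 0.3284
After 'absent': P(genus P) = 0.15·0.3284 / (0.15·0.3284 + 0.2·0.6716) ≈ 0.2683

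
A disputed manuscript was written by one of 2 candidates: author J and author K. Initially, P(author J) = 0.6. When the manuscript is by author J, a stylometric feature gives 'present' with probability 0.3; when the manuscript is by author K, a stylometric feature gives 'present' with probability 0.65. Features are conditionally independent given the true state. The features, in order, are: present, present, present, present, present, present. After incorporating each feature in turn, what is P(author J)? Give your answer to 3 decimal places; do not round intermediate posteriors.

After 'present': P(author J) = 0.3·0.6000 / (0.3·0.6000 + 0.65·0.4000) ≈ 0.4091
After 'present': P(author J) = 0.3·0.4091 / (0.3·0.4091 + 0.65·0.5909) ≈ 0.2422
After 'present': P(author J) = 0.3·0.2422 / (0.3·0.2422 + 0.65·0.7578) ≈ 0.1285
After 'present': P(author J) = 0.3·0.1285 / (0.3·0.1285 + 0.65·0.8715) ≈ 0.0637
After 'present': P(author J) = 0.3·0.0637 / (0.3·0.0637 + 0.65·0.9363) ≈ 0.0305
After 'present': P(author J) = 0.3·0.0305 / (0.3·0.0305 + 0.65·0.9695) ≈ 0.0143

0.014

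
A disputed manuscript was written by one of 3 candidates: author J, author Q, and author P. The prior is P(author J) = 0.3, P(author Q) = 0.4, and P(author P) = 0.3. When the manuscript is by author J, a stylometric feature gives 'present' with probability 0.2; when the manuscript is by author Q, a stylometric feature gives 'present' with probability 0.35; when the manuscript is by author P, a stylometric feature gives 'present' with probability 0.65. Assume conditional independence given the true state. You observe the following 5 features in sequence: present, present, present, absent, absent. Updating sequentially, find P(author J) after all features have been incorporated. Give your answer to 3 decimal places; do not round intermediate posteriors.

0.081

After 'present': normaliser = 0.2·0.3000 + 0.35·0.4000 + 0.65·0.3000; P(author J) ≈ 0.1519, P(author Q) ≈ 0.3544, P(author P) ≈ 0.4937
After 'present': normaliser = 0.2·0.1519 + 0.35·0.3544 + 0.65·0.4937; P(author J) ≈ 0.0639, P(author Q) ≈ 0.2610, P(author P) ≈ 0.6751
After 'present': normaliser = 0.2·0.0639 + 0.35·0.2610 + 0.65·0.6751; P(author J) ≈ 0.0235, P(author Q) ≈ 0.1682, P(author P) ≈ 0.8082
After 'absent': normaliser = 0.8·0.0235 + 0.65·0.1682 + 0.35·0.8082; P(author J) ≈ 0.0458, P(author Q) ≈ 0.2660, P(author P) ≈ 0.6881
After 'absent': normaliser = 0.8·0.0458 + 0.65·0.2660 + 0.35·0.6881; P(author J) ≈ 0.0814, P(author Q) ≈ 0.3839, P(author P) ≈ 0.5347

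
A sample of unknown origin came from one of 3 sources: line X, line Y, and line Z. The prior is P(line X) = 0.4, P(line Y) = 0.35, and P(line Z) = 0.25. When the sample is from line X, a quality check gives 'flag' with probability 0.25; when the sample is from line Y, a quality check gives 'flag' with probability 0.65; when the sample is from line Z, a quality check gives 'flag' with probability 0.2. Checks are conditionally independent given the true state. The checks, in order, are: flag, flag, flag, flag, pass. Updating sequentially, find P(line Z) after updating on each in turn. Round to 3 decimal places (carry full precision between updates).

After 'flag': normaliser = 0.25·0.4000 + 0.65·0.3500 + 0.2·0.2500; P(line X) ≈ 0.2649, P(line Y) ≈ 0.6026, P(line Z) ≈ 0.1325
After 'flag': normaliser = 0.25·0.2649 + 0.65·0.6026 + 0.2·0.1325; P(line X) ≈ 0.1367, P(line Y) ≈ 0.8086, P(line Z) ≈ 0.0547
After 'flag': normaliser = 0.25·0.1367 + 0.65·0.8086 + 0.2·0.0547; P(line X) ≈ 0.0599, P(line Y) ≈ 0.9210, P(line Z) ≈ 0.0192
After 'flag': normaliser = 0.25·0.0599 + 0.65·0.9210 + 0.2·0.0192; P(line X) ≈ 0.0242, P(line Y) ≈ 0.9695, P(line Z) ≈ 0.0062
After 'pass': normaliser = 0.75·0.0242 + 0.35·0.9695 + 0.8·0.0062; P(line X) ≈ 0.0502, P(line Y) ≈ 0.9361, P(line Z) ≈ 0.0137

0.014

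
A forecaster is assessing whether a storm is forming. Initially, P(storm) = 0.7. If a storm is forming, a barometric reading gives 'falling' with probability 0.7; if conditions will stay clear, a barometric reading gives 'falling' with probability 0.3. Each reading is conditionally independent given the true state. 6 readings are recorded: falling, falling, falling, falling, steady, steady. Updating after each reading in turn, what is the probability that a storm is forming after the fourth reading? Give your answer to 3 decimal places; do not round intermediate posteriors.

After 'falling': P(storm) = 0.7·0.7000 / (0.7·0.7000 + 0.3·0.3000) ≈ 0.8448
After 'falling': P(storm) = 0.7·0.8448 / (0.7·0.8448 + 0.3·0.1552) ≈ 0.9270
After 'falling': P(storm) = 0.7·0.9270 / (0.7·0.9270 + 0.3·0.0730) ≈ 0.9674
After 'falling': P(storm) = 0.7·0.9674 / (0.7·0.9674 + 0.3·0.0326) ≈ 0.9857

0.986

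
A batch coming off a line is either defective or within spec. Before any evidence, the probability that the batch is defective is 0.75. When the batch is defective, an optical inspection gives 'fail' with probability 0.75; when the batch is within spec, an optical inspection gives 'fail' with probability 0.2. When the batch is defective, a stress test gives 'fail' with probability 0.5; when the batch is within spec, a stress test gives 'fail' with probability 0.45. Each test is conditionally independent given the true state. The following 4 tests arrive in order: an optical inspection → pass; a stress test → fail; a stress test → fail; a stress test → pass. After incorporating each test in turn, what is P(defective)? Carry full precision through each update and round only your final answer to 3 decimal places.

After an optical inspection='pass': P(defective) = 0.25·0.7500 / (0.25·0.7500 + 0.8·0.2500) ≈ 0.4839
After a stress test='fail': P(defective) = 0.5·0.4839 / (0.5·0.4839 + 0.45·0.5161) ≈ 0.5102
After a stress test='fail': P(defective) = 0.5·0.5102 / (0.5·0.5102 + 0.45·0.4898) ≈ 0.5365
After a stress test='pass': P(defective) = 0.5·0.5365 / (0.5·0.5365 + 0.55·0.4635) ≈ 0.5127

0.513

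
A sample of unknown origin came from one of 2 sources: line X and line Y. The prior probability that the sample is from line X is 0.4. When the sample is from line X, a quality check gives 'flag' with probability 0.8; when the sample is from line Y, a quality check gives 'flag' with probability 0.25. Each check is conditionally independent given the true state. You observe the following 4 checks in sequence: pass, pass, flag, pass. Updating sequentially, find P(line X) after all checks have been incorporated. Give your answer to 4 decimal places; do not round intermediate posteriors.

0.0389

After 'pass': P(line X) = 0.2·0.4000 / (0.2·0.4000 + 0.75·0.6000) ≈ 0.1509
After 'pass': P(line X) = 0.2·0.1509 / (0.2·0.1509 + 0.75·0.8491) ≈ 0.0453
After 'flag': P(line X) = 0.8·0.0453 / (0.8·0.0453 + 0.25·0.9547) ≈ 0.1317
After 'pass': P(line X) = 0.2·0.1317 / (0.2·0.1317 + 0.75·0.8683) ≈ 0.0389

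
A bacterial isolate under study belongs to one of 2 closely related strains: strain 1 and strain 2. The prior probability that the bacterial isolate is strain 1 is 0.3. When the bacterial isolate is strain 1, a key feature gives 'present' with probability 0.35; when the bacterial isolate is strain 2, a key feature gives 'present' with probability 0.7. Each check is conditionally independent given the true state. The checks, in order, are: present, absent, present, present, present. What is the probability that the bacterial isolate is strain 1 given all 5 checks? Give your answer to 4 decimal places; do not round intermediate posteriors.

After 'present': P(strain 1) = 0.35·0.3000 / (0.35·0.3000 + 0.7·0.7000) ≈ 0.1765
After 'absent': P(strain 1) = 0.65·0.1765 / (0.65·0.1765 + 0.3·0.8235) ≈ 0.3171
After 'present': P(strain 1) = 0.35·0.3171 / (0.35·0.3171 + 0.7·0.6829) ≈ 0.1884
After 'present': P(strain 1) = 0.35·0.1884 / (0.35·0.1884 + 0.7·0.8116) ≈ 0.1040
After 'present': P(strain 1) = 0.35·0.1040 / (0.35·0.1040 + 0.7·0.8960) ≈ 0.0549

0.0549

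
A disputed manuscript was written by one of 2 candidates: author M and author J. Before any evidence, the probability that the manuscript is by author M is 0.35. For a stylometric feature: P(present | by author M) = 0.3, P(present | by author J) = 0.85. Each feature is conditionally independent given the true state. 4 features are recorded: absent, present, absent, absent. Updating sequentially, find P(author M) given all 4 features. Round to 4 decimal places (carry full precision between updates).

Apply Bayes' rule sequentially, carrying P(author M) forward.
After 'absent': P(author M) = 0.7·0.3500 / (0.7·0.3500 + 0.15·0.6500) ≈ 0.7153
After 'present': P(author M) = 0.3·0.7153 / (0.3·0.7153 + 0.85·0.2847) ≈ 0.4700
After 'absent': P(author M) = 0.7·0.4700 / (0.7·0.4700 + 0.15·0.5300) ≈ 0.8054
After 'absent': P(author M) = 0.7·0.8054 / (0.7·0.8054 + 0.15·0.1946) ≈ 0.9508

0.9508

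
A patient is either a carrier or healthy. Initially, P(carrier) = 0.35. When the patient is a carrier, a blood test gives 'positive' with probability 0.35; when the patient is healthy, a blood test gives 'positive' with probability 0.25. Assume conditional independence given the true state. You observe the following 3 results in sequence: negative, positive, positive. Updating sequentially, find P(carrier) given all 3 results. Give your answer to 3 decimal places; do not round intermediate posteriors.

0.478

Each posterior becomes the prior for the next update.
After 'negative': P(carrier) = 0.65·0.3500 / (0.65·0.3500 + 0.75·0.6500) ≈ 0.3182
After 'positive': P(carrier) = 0.35·0.3182 / (0.35·0.3182 + 0.25·0.6818) ≈ 0.3952
After 'positive': P(carrier) = 0.35·0.3952 / (0.35·0.3952 + 0.25·0.6048) ≈ 0.4777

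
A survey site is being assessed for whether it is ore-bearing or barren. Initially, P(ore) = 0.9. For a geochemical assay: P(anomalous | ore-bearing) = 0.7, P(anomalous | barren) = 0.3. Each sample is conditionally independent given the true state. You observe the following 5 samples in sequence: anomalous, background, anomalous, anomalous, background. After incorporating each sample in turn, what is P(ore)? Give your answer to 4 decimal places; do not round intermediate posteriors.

After 'anomalous': P(ore) = 0.7·0.9000 / (0.7·0.9000 + 0.3·0.1000) ≈ 0.9545
After 'background': P(ore) = 0.3·0.9545 / (0.3·0.9545 + 0.7·0.0455) ≈ 0.9000
After 'anomalous': P(ore) = 0.7·0.9000 / (0.7·0.9000 + 0.3·0.1000) ≈ 0.9545
After 'anomalous': P(ore) = 0.7·0.9545 / (0.7·0.9545 + 0.3·0.0455) ≈ 0.9800
After 'background': P(ore) = 0.3·0.9800 / (0.3·0.9800 + 0.7·0.0200) ≈ 0.9545

0.9545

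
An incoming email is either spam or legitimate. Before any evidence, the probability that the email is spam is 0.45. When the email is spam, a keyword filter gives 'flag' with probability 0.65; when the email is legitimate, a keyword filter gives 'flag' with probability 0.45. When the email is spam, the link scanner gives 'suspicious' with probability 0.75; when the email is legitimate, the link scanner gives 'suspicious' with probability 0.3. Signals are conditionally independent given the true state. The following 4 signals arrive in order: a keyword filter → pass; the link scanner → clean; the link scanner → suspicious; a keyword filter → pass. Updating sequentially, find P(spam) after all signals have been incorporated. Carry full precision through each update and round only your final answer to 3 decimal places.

Apply Bayes' rule sequentially, carrying P(spam) forward.
After a keyword filter='pass': P(spam) = 0.35·0.4500 / (0.35·0.4500 + 0.55·0.5500) ≈ 0.3424
After the link scanner='clean': P(spam) = 0.25·0.3424 / (0.25·0.3424 + 0.7·0.6576) ≈ 0.1568
After the link scanner='suspicious': P(spam) = 0.75·0.1568 / (0.75·0.1568 + 0.3·0.8432) ≈ 0.3173
After a keyword filter='pass': P(spam) = 0.35·0.3173 / (0.35·0.3173 + 0.55·0.6827) ≈ 0.2283

0.228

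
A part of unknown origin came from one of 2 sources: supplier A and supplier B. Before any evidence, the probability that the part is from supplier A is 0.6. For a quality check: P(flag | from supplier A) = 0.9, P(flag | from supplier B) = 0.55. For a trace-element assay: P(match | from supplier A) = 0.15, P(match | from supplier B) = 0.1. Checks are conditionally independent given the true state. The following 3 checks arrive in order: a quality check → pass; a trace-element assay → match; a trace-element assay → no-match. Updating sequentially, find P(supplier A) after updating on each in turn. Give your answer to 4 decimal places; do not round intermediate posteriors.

After a quality check='pass': P(supplier A) = 0.1·0.6000 / (0.1·0.6000 + 0.45·0.4000) ≈ 0.2500
After a trace-element assay='match': P(supplier A) = 0.15·0.2500 / (0.15·0.2500 + 0.1·0.7500) ≈ 0.3333
After a trace-element assay='no-match': P(supplier A) = 0.85·0.3333 / (0.85·0.3333 + 0.9·0.6667) ≈ 0.3208

0.3208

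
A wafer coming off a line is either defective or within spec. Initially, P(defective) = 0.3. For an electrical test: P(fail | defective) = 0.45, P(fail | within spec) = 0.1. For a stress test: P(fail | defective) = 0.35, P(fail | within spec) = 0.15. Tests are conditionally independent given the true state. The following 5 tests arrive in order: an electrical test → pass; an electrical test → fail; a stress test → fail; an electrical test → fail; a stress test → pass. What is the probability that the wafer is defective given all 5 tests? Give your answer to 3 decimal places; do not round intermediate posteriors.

Apply Bayes' rule sequentially, carrying P(defective) forward.
After an electrical test='pass': P(defective) = 0.55·0.3000 / (0.55·0.3000 + 0.9·0.7000) ≈ 0.2075
After an electrical test='fail': P(defective) = 0.45·0.2075 / (0.45·0.2075 + 0.1·0.7925) ≈ 0.5410
After a stress test='fail': P(defective) = 0.35·0.5410 / (0.35·0.5410 + 0.15·0.4590) ≈ 0.7333
After an electrical test='fail': P(defective) = 0.45·0.7333 / (0.45·0.7333 + 0.1·0.2667) ≈ 0.9252
After a stress test='pass': P(defective) = 0.65·0.9252 / (0.65·0.9252 + 0.85·0.0748) ≈ 0.9044

0.904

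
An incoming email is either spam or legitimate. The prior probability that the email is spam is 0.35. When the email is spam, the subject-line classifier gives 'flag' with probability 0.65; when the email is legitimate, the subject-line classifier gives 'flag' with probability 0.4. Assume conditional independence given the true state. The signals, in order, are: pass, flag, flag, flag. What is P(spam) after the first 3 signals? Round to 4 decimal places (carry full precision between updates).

Apply Bayes' rule sequentially, carrying P(spam) forward.
After 'pass': P(spam) = 0.35·0.3500 / (0.35·0.3500 + 0.6·0.6500) ≈ 0.2390
After 'flag': P(spam) = 0.65·0.2390 / (0.65·0.2390 + 0.4·0.7610) ≈ 0.3379
After 'flag': P(spam) = 0.65·0.3379 / (0.65·0.3379 + 0.4·0.6621) ≈ 0.4534

0.4534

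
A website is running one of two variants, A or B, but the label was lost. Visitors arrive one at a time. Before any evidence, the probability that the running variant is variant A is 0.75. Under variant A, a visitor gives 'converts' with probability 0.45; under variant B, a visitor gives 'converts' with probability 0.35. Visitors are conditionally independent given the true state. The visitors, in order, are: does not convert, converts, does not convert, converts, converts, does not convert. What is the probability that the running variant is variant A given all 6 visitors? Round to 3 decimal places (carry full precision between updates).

0.794

After 'does not convert': P(A) = 0.55·0.7500 / (0.55·0.7500 + 0.65·0.2500) ≈ 0.7174
After 'converts': P(A) = 0.45·0.7174 / (0.45·0.7174 + 0.35·0.2826) ≈ 0.7655
After 'does not convert': P(A) = 0.55·0.7655 / (0.55·0.7655 + 0.65·0.2345) ≈ 0.7342
After 'converts': P(A) = 0.45·0.7342 / (0.45·0.7342 + 0.35·0.2658) ≈ 0.7803
After 'converts': P(A) = 0.45·0.7803 / (0.45·0.7803 + 0.35·0.2197) ≈ 0.8203
After 'does not convert': P(A) = 0.55·0.8203 / (0.55·0.8203 + 0.65·0.1797) ≈ 0.7944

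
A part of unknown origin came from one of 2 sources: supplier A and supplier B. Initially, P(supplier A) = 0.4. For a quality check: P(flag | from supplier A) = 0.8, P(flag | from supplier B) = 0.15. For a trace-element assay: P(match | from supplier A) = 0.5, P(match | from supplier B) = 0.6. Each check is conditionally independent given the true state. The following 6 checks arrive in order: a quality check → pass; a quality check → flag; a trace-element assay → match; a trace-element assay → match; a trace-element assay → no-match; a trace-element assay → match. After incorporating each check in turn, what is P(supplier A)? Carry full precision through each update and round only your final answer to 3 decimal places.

0.377

After a quality check='pass': P(supplier A) = 0.2·0.4000 / (0.2·0.4000 + 0.85·0.6000) ≈ 0.1356
After a quality check='flag': P(supplier A) = 0.8·0.1356 / (0.8·0.1356 + 0.15·0.8644) ≈ 0.4555
After a trace-element assay='match': P(supplier A) = 0.5·0.4555 / (0.5·0.4555 + 0.6·0.5445) ≈ 0.4108
After a trace-element assay='match': P(supplier A) = 0.5·0.4108 / (0.5·0.4108 + 0.6·0.5892) ≈ 0.3675
After a trace-element assay='no-match': P(supplier A) = 0.5·0.3675 / (0.5·0.3675 + 0.4·0.6325) ≈ 0.4207
After a trace-element assay='match': P(supplier A) = 0.5·0.4207 / (0.5·0.4207 + 0.6·0.5793) ≈ 0.3770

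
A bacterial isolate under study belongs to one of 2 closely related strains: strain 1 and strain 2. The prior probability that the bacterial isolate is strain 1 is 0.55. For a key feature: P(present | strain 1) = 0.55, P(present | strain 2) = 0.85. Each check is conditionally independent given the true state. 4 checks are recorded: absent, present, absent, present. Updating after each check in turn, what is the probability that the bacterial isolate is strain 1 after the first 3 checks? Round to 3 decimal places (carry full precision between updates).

0.877

After 'absent': P(strain 1) = 0.45·0.5500 / (0.45·0.5500 + 0.15·0.4500) ≈ 0.7857
After 'present': P(strain 1) = 0.55·0.7857 / (0.55·0.7857 + 0.85·0.2143) ≈ 0.7035
After 'absent': P(strain 1) = 0.45·0.7035 / (0.45·0.7035 + 0.15·0.2965) ≈ 0.8768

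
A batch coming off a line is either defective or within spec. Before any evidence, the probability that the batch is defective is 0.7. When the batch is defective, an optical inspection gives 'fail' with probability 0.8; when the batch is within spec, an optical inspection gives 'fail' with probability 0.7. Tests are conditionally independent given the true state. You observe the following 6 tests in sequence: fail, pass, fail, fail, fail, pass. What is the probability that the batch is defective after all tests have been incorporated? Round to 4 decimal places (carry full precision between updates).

0.6389

After 'fail': P(defective) = 0.8·0.7000 / (0.8·0.7000 + 0.7·0.3000) ≈ 0.7273
After 'pass': P(defective) = 0.2·0.7273 / (0.2·0.7273 + 0.3·0.2727) ≈ 0.6400
After 'fail': P(defective) = 0.8·0.6400 / (0.8·0.6400 + 0.7·0.3600) ≈ 0.6702
After 'fail': P(defective) = 0.8·0.6702 / (0.8·0.6702 + 0.7·0.3298) ≈ 0.6990
After 'fail': P(defective) = 0.8·0.6990 / (0.8·0.6990 + 0.7·0.3010) ≈ 0.7263
After 'pass': P(defective) = 0.2·0.7263 / (0.2·0.7263 + 0.3·0.2737) ≈ 0.6389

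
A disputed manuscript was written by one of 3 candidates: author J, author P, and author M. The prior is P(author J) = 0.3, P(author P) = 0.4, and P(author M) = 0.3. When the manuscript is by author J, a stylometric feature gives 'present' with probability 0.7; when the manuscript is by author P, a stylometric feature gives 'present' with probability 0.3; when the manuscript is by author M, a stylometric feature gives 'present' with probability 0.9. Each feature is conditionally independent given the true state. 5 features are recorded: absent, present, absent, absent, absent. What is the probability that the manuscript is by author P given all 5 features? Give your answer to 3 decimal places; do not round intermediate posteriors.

0.943

After 'absent': normaliser = 0.3·0.3000 + 0.7·0.4000 + 0.1·0.3000; P(author J) ≈ 0.2250, P(author P) ≈ 0.7000, P(author M) ≈ 0.0750
After 'present': normaliser = 0.7·0.2250 + 0.3·0.7000 + 0.9·0.0750; P(author J) ≈ 0.3621, P(author P) ≈ 0.4828, P(author M) ≈ 0.1552
After 'absent': normaliser = 0.3·0.3621 + 0.7·0.4828 + 0.1·0.1552; P(author J) ≈ 0.2351, P(author P) ≈ 0.7313, P(author M) ≈ 0.0336
After 'absent': normaliser = 0.3·0.2351 + 0.7·0.7313 + 0.1·0.0336; P(author J) ≈ 0.1204, P(author P) ≈ 0.8739, P(author M) ≈ 0.0057
After 'absent': normaliser = 0.3·0.1204 + 0.7·0.8739 + 0.1·0.0057; P(author J) ≈ 0.0557, P(author P) ≈ 0.9434, P(author M) ≈ 0.0009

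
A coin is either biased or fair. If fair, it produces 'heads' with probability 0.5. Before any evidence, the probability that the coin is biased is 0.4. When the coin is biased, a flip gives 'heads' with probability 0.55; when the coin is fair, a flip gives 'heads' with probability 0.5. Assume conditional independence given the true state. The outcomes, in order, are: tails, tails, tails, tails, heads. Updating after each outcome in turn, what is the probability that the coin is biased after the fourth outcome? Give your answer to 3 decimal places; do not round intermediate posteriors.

0.304

After 'tails': P(biased) = 0.45·0.4000 / (0.45·0.4000 + 0.5·0.6000) ≈ 0.3750
After 'tails': P(biased) = 0.45·0.3750 / (0.45·0.3750 + 0.5·0.6250) ≈ 0.3506
After 'tails': P(biased) = 0.45·0.3506 / (0.45·0.3506 + 0.5·0.6494) ≈ 0.3271
After 'tails': P(biased) = 0.45·0.3271 / (0.45·0.3271 + 0.5·0.6729) ≈ 0.3043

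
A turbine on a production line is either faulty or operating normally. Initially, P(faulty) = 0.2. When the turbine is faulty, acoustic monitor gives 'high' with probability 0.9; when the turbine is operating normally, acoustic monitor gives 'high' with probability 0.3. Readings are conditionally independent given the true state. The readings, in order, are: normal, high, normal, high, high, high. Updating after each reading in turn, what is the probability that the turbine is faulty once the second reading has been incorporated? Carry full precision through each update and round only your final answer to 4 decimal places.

0.0968

Each posterior becomes the prior for the next update.
After 'normal': P(faulty) = 0.1·0.2000 / (0.1·0.2000 + 0.7·0.8000) ≈ 0.0345
After 'high': P(faulty) = 0.9·0.0345 / (0.9·0.0345 + 0.3·0.9655) ≈ 0.0968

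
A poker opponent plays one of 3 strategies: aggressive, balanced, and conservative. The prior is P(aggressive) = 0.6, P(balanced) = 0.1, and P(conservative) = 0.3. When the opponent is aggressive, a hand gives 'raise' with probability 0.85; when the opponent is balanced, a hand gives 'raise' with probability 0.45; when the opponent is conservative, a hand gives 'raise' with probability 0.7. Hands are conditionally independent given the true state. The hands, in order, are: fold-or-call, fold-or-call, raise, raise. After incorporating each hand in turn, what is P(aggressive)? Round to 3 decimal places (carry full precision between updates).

After 'fold-or-call': normaliser = 0.15·0.6000 + 0.55·0.1000 + 0.3·0.3000; P(aggressive) ≈ 0.3830, P(balanced) ≈ 0.2340, P(conservative) ≈ 0.3830
After 'fold-or-call': normaliser = 0.15·0.3830 + 0.55·0.2340 + 0.3·0.3830; P(aggressive) ≈ 0.1908, P(balanced) ≈ 0.4276, P(conservative) ≈ 0.3816
After 'raise': normaliser = 0.85·0.1908 + 0.45·0.4276 + 0.7·0.3816; P(aggressive) ≈ 0.2609, P(balanced) ≈ 0.3095, P(conservative) ≈ 0.4297
After 'raise': normaliser = 0.85·0.2609 + 0.45·0.3095 + 0.7·0.4297; P(aggressive) ≈ 0.3351, P(balanced) ≈ 0.2104, P(conservative) ≈ 0.4545

0.335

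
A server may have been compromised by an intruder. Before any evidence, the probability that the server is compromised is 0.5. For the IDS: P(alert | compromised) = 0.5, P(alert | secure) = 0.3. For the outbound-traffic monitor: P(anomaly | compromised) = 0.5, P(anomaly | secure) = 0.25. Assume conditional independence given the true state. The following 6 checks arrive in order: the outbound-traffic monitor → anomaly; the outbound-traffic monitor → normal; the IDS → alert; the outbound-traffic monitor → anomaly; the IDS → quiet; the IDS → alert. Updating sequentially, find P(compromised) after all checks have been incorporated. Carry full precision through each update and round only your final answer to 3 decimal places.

After the outbound-traffic monitor='anomaly': P(compromised) = 0.5·0.5000 / (0.5·0.5000 + 0.25·0.5000) ≈ 0.6667
After the outbound-traffic monitor='normal': P(compromised) = 0.5·0.6667 / (0.5·0.6667 + 0.75·0.3333) ≈ 0.5714
After the IDS='alert': P(compromised) = 0.5·0.5714 / (0.5·0.5714 + 0.3·0.4286) ≈ 0.6897
After the outbound-traffic monitor='anomaly': P(compromised) = 0.5·0.6897 / (0.5·0.6897 + 0.25·0.3103) ≈ 0.8163
After the IDS='quiet': P(compromised) = 0.5·0.8163 / (0.5·0.8163 + 0.7·0.1837) ≈ 0.7605
After the IDS='alert': P(compromised) = 0.5·0.7605 / (0.5·0.7605 + 0.3·0.2395) ≈ 0.8410

0.841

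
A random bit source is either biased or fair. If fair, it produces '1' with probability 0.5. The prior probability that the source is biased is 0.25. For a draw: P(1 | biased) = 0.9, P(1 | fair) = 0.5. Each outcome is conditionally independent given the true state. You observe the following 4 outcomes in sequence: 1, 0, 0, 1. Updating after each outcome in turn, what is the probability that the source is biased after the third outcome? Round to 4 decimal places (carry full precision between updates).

0.0234

Each posterior becomes the prior for the next update.
After '1': P(biased) = 0.9·0.2500 / (0.9·0.2500 + 0.5·0.7500) ≈ 0.3750
After '0': P(biased) = 0.1·0.3750 / (0.1·0.3750 + 0.5·0.6250) ≈ 0.1071
After '0': P(biased) = 0.1·0.1071 / (0.1·0.1071 + 0.5·0.8929) ≈ 0.0234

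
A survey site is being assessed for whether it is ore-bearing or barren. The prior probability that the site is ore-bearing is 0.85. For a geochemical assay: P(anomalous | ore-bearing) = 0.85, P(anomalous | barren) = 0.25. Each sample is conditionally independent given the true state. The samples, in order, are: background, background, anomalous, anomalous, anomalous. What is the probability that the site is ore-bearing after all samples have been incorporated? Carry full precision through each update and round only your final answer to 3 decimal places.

0.899

After 'background': P(ore) = 0.15·0.8500 / (0.15·0.8500 + 0.75·0.1500) ≈ 0.5312
After 'background': P(ore) = 0.15·0.5312 / (0.15·0.5312 + 0.75·0.4688) ≈ 0.1848
After 'anomalous': P(ore) = 0.85·0.1848 / (0.85·0.1848 + 0.25·0.8152) ≈ 0.4352
After 'anomalous': P(ore) = 0.85·0.4352 / (0.85·0.4352 + 0.25·0.5648) ≈ 0.7238
After 'anomalous': P(ore) = 0.85·0.7238 / (0.85·0.7238 + 0.25·0.2762) ≈ 0.8991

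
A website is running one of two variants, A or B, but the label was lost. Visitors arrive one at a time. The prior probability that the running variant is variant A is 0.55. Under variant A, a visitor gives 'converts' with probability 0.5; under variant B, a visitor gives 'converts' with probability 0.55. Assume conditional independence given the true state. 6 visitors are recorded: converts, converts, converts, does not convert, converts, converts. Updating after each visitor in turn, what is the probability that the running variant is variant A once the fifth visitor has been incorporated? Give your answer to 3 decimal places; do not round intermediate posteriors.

After 'converts': P(A) = 0.5·0.5500 / (0.5·0.5500 + 0.55·0.4500) ≈ 0.5263
After 'converts': P(A) = 0.5·0.5263 / (0.5·0.5263 + 0.55·0.4737) ≈ 0.5025
After 'converts': P(A) = 0.5·0.5025 / (0.5·0.5025 + 0.55·0.4975) ≈ 0.4787
After 'does not convert': P(A) = 0.5·0.4787 / (0.5·0.4787 + 0.45·0.5213) ≈ 0.5050
After 'converts': P(A) = 0.5·0.5050 / (0.5·0.5050 + 0.55·0.4950) ≈ 0.4812

0.481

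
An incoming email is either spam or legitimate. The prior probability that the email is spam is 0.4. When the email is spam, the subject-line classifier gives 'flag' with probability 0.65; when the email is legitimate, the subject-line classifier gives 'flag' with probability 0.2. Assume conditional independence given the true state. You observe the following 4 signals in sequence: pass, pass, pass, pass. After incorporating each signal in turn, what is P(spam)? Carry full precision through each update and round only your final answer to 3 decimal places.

After 'pass': P(spam) = 0.35·0.4000 / (0.35·0.4000 + 0.8·0.6000) ≈ 0.2258
After 'pass': P(spam) = 0.35·0.2258 / (0.35·0.2258 + 0.8·0.7742) ≈ 0.1132
After 'pass': P(spam) = 0.35·0.1132 / (0.35·0.1132 + 0.8·0.8868) ≈ 0.0529
After 'pass': P(spam) = 0.35·0.0529 / (0.35·0.0529 + 0.8·0.9471) ≈ 0.0238

0.024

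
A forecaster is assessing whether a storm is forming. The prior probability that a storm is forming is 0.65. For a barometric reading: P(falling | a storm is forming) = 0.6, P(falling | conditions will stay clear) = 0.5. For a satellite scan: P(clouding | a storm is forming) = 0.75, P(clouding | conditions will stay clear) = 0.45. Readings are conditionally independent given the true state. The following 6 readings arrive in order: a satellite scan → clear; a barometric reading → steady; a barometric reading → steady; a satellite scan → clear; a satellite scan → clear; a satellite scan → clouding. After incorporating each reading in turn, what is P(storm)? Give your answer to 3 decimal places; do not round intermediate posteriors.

Each posterior becomes the prior for the next update.
After a satellite scan='clear': P(storm) = 0.25·0.6500 / (0.25·0.6500 + 0.55·0.3500) ≈ 0.4577
After a barometric reading='steady': P(storm) = 0.4·0.4577 / (0.4·0.4577 + 0.5·0.5423) ≈ 0.4031
After a barometric reading='steady': P(storm) = 0.4·0.4031 / (0.4·0.4031 + 0.5·0.5969) ≈ 0.3508
After a satellite scan='clear': P(storm) = 0.25·0.3508 / (0.25·0.3508 + 0.55·0.6492) ≈ 0.1972
After a satellite scan='clear': P(storm) = 0.25·0.1972 / (0.25·0.1972 + 0.55·0.8028) ≈ 0.1004
After a satellite scan='clouding': P(storm) = 0.75·0.1004 / (0.75·0.1004 + 0.45·0.8996) ≈ 0.1569

0.157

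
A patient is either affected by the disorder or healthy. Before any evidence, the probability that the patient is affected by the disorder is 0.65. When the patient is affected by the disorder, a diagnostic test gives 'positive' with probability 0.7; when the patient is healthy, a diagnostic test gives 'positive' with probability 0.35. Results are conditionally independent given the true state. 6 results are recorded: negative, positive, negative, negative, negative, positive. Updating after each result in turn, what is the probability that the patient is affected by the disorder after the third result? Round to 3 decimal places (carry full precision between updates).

After 'negative': P(affected) = 0.3·0.6500 / (0.3·0.6500 + 0.65·0.3500) ≈ 0.4615
After 'positive': P(affected) = 0.7·0.4615 / (0.7·0.4615 + 0.35·0.5385) ≈ 0.6316
After 'negative': P(affected) = 0.3·0.6316 / (0.3·0.6316 + 0.65·0.3684) ≈ 0.4417

0.442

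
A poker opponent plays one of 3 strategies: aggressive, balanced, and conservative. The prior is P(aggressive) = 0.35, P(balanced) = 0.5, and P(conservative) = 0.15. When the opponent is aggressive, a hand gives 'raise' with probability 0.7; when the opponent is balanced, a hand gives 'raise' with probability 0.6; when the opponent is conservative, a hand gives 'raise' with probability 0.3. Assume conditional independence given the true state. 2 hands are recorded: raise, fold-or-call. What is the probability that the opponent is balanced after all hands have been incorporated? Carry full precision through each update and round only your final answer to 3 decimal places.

After 'raise': normaliser = 0.7·0.3500 + 0.6·0.5000 + 0.3·0.1500; P(aggressive) ≈ 0.4153, P(balanced) ≈ 0.5085, P(conservative) ≈ 0.0763
After 'fold-or-call': normaliser = 0.3·0.4153 + 0.4·0.5085 + 0.7·0.0763; P(aggressive) ≈ 0.3267, P(balanced) ≈ 0.5333, P(conservative) ≈ 0.1400

0.533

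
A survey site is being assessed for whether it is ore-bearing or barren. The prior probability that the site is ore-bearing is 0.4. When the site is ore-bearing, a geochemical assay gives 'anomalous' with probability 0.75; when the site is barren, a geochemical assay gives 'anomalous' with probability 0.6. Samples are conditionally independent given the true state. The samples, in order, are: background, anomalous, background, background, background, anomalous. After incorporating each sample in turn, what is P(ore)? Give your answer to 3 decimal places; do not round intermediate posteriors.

After 'background': P(ore) = 0.25·0.4000 / (0.25·0.4000 + 0.4·0.6000) ≈ 0.2941
After 'anomalous': P(ore) = 0.75·0.2941 / (0.75·0.2941 + 0.6·0.7059) ≈ 0.3425
After 'background': P(ore) = 0.25·0.3425 / (0.25·0.3425 + 0.4·0.6575) ≈ 0.2456
After 'background': P(ore) = 0.25·0.2456 / (0.25·0.2456 + 0.4·0.7544) ≈ 0.1691
After 'background': P(ore) = 0.25·0.1691 / (0.25·0.1691 + 0.4·0.8309) ≈ 0.1128
After 'anomalous': P(ore) = 0.75·0.1128 / (0.75·0.1128 + 0.6·0.8872) ≈ 0.1371

0.137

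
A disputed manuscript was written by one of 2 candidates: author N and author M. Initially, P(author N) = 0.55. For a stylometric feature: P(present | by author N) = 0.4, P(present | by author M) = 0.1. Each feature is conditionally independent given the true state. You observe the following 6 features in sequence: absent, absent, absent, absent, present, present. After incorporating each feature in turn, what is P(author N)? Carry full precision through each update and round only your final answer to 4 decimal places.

0.7944

After 'absent': P(author N) = 0.6·0.5500 / (0.6·0.5500 + 0.9·0.4500) ≈ 0.4490
After 'absent': P(author N) = 0.6·0.4490 / (0.6·0.4490 + 0.9·0.5510) ≈ 0.3520
After 'absent': P(author N) = 0.6·0.3520 / (0.6·0.3520 + 0.9·0.6480) ≈ 0.2659
After 'absent': P(author N) = 0.6·0.2659 / (0.6·0.2659 + 0.9·0.7341) ≈ 0.1945
After 'present': P(author N) = 0.4·0.1945 / (0.4·0.1945 + 0.1·0.8055) ≈ 0.4913
After 'present': P(author N) = 0.4·0.4913 / (0.4·0.4913 + 0.1·0.5087) ≈ 0.7944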